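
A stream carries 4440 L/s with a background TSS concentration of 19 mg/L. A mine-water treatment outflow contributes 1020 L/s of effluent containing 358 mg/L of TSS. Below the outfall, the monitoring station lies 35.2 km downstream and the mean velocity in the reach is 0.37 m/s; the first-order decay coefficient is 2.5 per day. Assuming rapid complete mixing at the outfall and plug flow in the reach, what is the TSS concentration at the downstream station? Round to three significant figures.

5.25 mg/L

Conservation of mass: C = (4440·19.00 + 1020·358.0) / 5460 = 449500/5460 = 82.33 mg/L.
Travel time t = 35.2·1000 / 0.37 = 95140 s = 26.43 h.
After decay, C = 82.33 × e^(−kt) = 82.33 × 0.06375 = 5.249 mg/L.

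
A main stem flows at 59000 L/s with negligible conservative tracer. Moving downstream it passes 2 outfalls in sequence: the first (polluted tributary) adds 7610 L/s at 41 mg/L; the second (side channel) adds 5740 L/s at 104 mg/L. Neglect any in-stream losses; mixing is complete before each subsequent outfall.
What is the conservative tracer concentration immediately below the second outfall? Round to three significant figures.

12.6 mg/L

Below outfall 1: Q → 66610 L/s, C = (59000·0 + 7610·41.00)/66610 = 4.684 mg/L.
Below outfall 2: Q → 72350 L/s, C = (66610·4.684 + 5740·104.0)/72350 = 12.56 mg/L.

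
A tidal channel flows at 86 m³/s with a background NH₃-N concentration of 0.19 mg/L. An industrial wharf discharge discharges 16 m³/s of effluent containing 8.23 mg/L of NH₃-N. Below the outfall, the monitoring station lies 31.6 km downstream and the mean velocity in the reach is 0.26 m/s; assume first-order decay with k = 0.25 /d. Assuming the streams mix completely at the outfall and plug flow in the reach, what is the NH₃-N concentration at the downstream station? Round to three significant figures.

1.02 mg/L

Mass balance: C = (86.00·0.1900 + 16.00·8.230) / 102.0 = 148.0/102.0 = 1.451 mg/L.
Travel time t = 31.6·1000 / 0.26 = 121500 s = 33.76 h.
Decay over the reach: 1.451·exp(−kt) = 1.451·0.7035 = 1.021 mg/L.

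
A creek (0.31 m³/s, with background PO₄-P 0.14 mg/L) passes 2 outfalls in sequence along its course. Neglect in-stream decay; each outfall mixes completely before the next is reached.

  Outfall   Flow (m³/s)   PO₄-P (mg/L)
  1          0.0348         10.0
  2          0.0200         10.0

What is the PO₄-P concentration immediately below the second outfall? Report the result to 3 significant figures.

1.62 mg/L

After outfall 1: Q = 0.3100 + 0.03480 = 0.3448 m³/s; C = (0.3100·0.1400 + 0.03480·10.00)/0.3448 = 1.135 mg/L.
After outfall 2: Q = 0.3448 + 0.02000 = 0.3648 m³/s; C = (0.3448·1.135 + 0.02000·10.00)/0.3648 = 1.621 mg/L.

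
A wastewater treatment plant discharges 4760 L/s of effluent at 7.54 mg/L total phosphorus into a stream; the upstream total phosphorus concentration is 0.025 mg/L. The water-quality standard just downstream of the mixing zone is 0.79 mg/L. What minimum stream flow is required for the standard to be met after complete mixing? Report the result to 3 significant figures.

Set C_mix = 0.79: (Q·0.02500 + 4760·7.540) / (Q + 4760) = 0.79
→ Q = 4760·(7.540 − 0.79)/(0.79 − 0.02500) = 42000 L/s.

42000 L/s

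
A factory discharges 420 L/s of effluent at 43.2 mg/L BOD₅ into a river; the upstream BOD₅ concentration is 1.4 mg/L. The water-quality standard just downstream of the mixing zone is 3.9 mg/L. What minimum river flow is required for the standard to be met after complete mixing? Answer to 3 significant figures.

6600 L/s

Set C_mix = 3.9: (Q·1.400 + 420.0·43.20) / (Q + 420.0) = 3.9
→ Q = 420.0·(43.20 − 3.9)/(3.9 − 1.400) = 6602 L/s.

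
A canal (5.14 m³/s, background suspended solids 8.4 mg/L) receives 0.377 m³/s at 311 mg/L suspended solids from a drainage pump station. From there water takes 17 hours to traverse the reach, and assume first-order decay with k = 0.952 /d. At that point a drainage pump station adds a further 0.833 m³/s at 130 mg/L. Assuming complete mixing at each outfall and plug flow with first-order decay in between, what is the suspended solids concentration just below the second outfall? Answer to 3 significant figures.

Conservation of mass: C = (5.140·8.400 + 0.3770·311.0) / 5.517 = 160.4/5.517 = 29.08 mg/L; combined flow 5.517 m³/s.
Decay over the reach: 29.08·exp(−kt) = 29.08·0.5095 = 14.82 mg/L.
At the second outfall, C = (5.517·14.82 + 0.8330·130.0) / (5.517 + 0.8330) = 29.93 mg/L.

29.9 mg/L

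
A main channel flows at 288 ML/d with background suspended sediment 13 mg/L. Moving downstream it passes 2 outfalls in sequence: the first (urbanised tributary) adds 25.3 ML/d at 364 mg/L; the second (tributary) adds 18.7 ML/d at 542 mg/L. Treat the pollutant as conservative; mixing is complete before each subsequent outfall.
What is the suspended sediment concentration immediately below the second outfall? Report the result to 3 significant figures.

After outfall 1: Q = 288.0 + 25.30 = 313.3 ML/d; C = (288.0·13.00 + 25.30·364.0)/313.3 = 41.34 mg/L.
After outfall 2: Q = 313.3 + 18.70 = 332.0 ML/d; C = (313.3·41.34 + 18.70·542.0)/332.0 = 69.54 mg/L.

69.5 mg/L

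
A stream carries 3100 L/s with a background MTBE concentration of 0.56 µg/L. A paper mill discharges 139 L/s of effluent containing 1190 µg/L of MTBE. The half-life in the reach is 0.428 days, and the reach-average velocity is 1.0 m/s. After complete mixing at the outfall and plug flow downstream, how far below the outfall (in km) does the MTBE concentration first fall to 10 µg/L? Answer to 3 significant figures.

87.5 km

Mass balance: C = (3100·0.5600 + 139.0·1190) / 3239 = 167100/3239 = 51.60 µg/L.
Half-life 0.428 d → k = ln 2 / 0.428 = 1.620 d⁻¹.
Set 51.60·exp(−k·t) = 10 → t = ln(51.60/10)/k = 87550 s = 24.32 h.
Distance = v·t = 1.0·87550 = 87550 m = 87.55 km.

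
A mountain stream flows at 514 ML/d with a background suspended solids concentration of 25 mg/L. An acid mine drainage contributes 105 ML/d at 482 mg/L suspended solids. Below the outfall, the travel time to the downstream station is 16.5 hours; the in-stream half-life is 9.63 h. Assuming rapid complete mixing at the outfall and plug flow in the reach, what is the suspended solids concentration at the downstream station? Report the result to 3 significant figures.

31.3 mg/L

Mass balance: C = (514.0·25.00 + 105.0·482.0) / 619.0 = 63460/619.0 = 102.5 mg/L.
Half-life 9.63 h → k = ln 2 / 9.63 = 0.07198 h⁻¹ = 1.727 d⁻¹.
First-order decay: C = 102.5·exp(−k·t) = 102.5·0.3049 = 31.26 mg/L.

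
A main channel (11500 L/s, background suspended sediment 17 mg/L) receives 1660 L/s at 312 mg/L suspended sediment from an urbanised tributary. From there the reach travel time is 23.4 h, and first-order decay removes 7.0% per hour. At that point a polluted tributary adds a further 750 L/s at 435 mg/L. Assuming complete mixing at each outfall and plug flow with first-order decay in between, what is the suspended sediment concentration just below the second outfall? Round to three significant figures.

32.8 mg/L

After mixing, C = (11500·17.00 + 1660·312.0) / 13160 = 713400/13160 = 54.21 mg/L; combined flow 13160 L/s.
7.0%/h lost → k = −ln(1 − 0.07) = 0.07257 h⁻¹.
Applying C = C₀e^(−kt): 54.21 × 0.1830 = 9.922 mg/L.
Second outfall: C = (13160·9.922 + 750.0·435.0)/13910 = 32.84 mg/L.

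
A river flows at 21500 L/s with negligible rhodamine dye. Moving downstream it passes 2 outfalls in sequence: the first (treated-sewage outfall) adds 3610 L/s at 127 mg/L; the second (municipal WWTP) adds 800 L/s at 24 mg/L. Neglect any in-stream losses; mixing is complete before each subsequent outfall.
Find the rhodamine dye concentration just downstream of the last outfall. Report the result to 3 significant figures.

18.4 mg/L

Below outfall 1: Q → 25110 L/s, C = (21500·0 + 3610·127.0)/25110 = 18.26 mg/L.
Below outfall 2: Q → 25910 L/s, C = (25110·18.26 + 800.0·24.00)/25910 = 18.44 mg/L.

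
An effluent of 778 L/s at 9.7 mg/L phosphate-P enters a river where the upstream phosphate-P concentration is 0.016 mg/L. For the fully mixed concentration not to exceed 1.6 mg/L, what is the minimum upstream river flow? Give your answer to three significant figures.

3980 L/s

Set C_mix = 1.6: (Q·0.01600 + 778.0·9.700) / (Q + 778.0) = 1.6
→ Q = 778.0·(9.700 − 1.6)/(1.6 − 0.01600) = 3978 L/s.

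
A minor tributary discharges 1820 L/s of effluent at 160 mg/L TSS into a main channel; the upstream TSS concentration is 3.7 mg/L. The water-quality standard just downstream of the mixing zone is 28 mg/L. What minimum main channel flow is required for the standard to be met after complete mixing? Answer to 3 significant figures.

9890 L/s

Set C_mix = 28: (Q·3.700 + 1820·160.0) / (Q + 1820) = 28
→ Q = 1820·(160.0 − 28)/(28 − 3.700) = 9886 L/s.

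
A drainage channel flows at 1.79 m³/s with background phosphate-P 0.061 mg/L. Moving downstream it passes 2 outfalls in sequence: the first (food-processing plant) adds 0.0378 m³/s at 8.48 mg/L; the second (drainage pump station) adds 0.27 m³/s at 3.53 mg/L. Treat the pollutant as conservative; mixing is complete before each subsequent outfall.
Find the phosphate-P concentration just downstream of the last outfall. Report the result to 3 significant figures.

0.659 mg/L

Below outfall 1: Q → 1.828 m³/s, C = (1.790·0.06100 + 0.03780·8.480)/1.828 = 0.2351 mg/L.
Below outfall 2: Q → 2.098 m³/s, C = (1.828·0.2351 + 0.2700·3.530)/2.098 = 0.6592 mg/L.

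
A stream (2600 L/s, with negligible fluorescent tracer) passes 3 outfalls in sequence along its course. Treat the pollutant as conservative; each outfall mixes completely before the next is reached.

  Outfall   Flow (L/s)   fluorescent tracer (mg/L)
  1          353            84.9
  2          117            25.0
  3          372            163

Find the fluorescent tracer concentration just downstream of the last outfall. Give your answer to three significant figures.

After outfall 1: Q = 2600 + 353.0 = 2953 L/s; C = (2600·0 + 353.0·84.90)/2953 = 10.15 mg/L.
After outfall 2: Q = 2953 + 117.0 = 3070 L/s; C = (2953·10.15 + 117.0·25.00)/3070 = 10.71 mg/L.
After outfall 3: Q = 3070 + 372.0 = 3442 L/s; C = (3070·10.71 + 372.0·163.0)/3442 = 27.17 mg/L.

27.2 mg/L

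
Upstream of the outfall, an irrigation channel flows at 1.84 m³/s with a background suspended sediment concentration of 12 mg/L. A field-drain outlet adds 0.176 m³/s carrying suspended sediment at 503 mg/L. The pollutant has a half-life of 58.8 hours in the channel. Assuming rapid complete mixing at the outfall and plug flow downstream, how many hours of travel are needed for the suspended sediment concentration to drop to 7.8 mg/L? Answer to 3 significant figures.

165 h

After mixing, C = (1.840·12.00 + 0.1760·503.0) / 2.016 = 110.6/2.016 = 54.87 mg/L.
Half-life 58.8 h → k = ln 2 / 58.8 = 0.01179 h⁻¹ = 0.2829 d⁻¹.
54.87·exp(−k·t) = 7.8 → t = ln(54.87/7.8)/k = 595700 s = 165.5 h.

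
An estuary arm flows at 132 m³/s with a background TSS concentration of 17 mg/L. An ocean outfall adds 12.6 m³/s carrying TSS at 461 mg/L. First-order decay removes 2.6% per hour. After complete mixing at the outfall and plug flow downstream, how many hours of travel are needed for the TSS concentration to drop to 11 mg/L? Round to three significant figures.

Mass balance: C = (132.0·17.00 + 12.60·461.0) / 144.6 = 8053/144.6 = 55.69 mg/L.
2.6%/h lost → k = −ln(1 − 0.026) = 0.02634 h⁻¹.
55.69·exp(−k·t) = 11 → t = ln(55.69/11)/k = 221600 s = 61.57 h.

61.6 h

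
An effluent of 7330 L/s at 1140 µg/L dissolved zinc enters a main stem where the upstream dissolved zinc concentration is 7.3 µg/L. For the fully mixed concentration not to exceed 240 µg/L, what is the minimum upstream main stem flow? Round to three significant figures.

Set C_mix = 240: (Q·7.300 + 7330·1140) / (Q + 7330) = 240
→ Q = 7330·(1140 − 240)/(240 − 7.300) = 28350 L/s.

28300 L/s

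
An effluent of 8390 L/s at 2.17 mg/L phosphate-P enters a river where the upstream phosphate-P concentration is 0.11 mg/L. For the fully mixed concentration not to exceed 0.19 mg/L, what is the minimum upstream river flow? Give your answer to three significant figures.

Set C_mix = 0.19: (Q·0.1100 + 8390·2.170) / (Q + 8390) = 0.19
→ Q = 8390·(2.170 − 0.19)/(0.19 − 0.1100) = 207700 L/s.

208000 L/s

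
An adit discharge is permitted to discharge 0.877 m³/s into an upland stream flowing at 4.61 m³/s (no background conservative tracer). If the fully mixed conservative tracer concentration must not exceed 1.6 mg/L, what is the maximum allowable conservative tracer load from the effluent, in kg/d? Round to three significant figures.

Mass balance at the limit: 4.610·0 + 0.8770·Cₑ = 5.487·1.6 → Cₑ = 10.01 mg/L.
Load = 0.8770 m³/s × 10.01 g/m³ × 86 400 s/d = 758.5 kg/d.

759 kg/d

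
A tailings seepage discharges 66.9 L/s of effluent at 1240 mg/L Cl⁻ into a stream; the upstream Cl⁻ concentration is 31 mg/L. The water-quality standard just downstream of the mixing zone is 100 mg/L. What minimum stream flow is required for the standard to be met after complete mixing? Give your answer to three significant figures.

Set C_mix = 100: (Q·31.00 + 66.90·1240) / (Q + 66.90) = 100
→ Q = 66.90·(1240 − 100)/(100 − 31.00) = 1105 L/s.

1110 L/s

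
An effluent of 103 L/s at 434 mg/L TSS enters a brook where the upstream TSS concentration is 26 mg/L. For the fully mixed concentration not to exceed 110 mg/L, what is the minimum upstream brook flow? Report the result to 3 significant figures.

Set C_mix = 110: (Q·26.00 + 103.0·434.0) / (Q + 103.0) = 110
→ Q = 103.0·(434.0 − 110)/(110 − 26.00) = 397.3 L/s.

397 L/s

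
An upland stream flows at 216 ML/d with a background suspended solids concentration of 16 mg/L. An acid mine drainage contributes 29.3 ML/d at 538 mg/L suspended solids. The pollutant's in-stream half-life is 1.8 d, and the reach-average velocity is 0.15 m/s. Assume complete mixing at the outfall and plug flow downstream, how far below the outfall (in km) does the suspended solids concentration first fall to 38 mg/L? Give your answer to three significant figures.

Mass balance: C = (216.0·16.00 + 29.30·538.0) / 245.3 = 19220/245.3 = 78.35 mg/L.
Half-life 1.8 d → k = ln 2 / 1.8 = 0.3851 d⁻¹.
Set 78.35·exp(−k·t) = 38 → t = ln(78.35/38)/k = 162400 s = 45.10 h.
Distance = v·t = 0.15·162400 = 24350 m = 24.35 km.

24.4 km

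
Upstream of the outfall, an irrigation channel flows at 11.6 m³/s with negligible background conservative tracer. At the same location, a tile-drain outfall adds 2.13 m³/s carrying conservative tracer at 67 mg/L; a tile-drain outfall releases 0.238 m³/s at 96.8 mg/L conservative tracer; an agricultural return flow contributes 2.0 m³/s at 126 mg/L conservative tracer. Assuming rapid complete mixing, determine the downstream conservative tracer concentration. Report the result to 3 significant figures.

26.2 mg/L

After mixing, C = (11.60·0 + 2.130·67.00 + 0.2380·96.80 + 2.000·126.0) / 15.97 = 417.7/15.97 = 26.16 mg/L.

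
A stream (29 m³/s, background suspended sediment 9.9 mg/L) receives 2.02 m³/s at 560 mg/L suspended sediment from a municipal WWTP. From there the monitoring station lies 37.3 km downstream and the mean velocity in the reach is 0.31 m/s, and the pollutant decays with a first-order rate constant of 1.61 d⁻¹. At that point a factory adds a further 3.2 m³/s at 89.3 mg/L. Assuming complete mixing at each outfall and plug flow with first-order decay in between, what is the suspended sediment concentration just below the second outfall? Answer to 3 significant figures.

Flow-weighted average: C = (29.00·9.900 + 2.020·560.0) / 31.02 = 1418/31.02 = 45.72 mg/L; combined flow 31.02 m³/s.
Travel time t = 37.3·1000 / 0.31 = 120300 s = 33.42 h.
Decay over the reach: 45.72·exp(−kt) = 45.72·0.1062 = 4.857 mg/L.
Second outfall: C = (31.02·4.857 + 3.200·89.30)/34.22 = 12.75 mg/L.

12.8 mg/L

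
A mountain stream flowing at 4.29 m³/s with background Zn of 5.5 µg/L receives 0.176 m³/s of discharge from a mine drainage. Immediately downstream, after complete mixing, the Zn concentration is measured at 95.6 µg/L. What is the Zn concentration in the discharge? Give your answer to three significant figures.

Mass balance: 4.290·5.500 + 0.1760·Cₑ = 4.466·95.60
→ Cₑ = (4.466·95.60 − 4.290·5.500) / 0.1760 = 2292 µg/L.

2290 µg/L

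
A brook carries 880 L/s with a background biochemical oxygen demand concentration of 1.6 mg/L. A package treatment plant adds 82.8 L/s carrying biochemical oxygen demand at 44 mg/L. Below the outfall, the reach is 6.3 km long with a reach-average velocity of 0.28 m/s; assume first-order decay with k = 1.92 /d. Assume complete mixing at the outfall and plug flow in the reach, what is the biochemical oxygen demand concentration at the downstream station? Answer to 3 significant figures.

Conservation of mass: C = (880.0·1.600 + 82.80·44.00) / 962.8 = 5051/962.8 = 5.246 mg/L.
Travel time t = 6.3·1000 / 0.28 = 22500 s = 6.250 h.
First-order decay: C = 5.246·exp(−k·t) = 5.246·0.6065 = 3.182 mg/L.

3.18 mg/L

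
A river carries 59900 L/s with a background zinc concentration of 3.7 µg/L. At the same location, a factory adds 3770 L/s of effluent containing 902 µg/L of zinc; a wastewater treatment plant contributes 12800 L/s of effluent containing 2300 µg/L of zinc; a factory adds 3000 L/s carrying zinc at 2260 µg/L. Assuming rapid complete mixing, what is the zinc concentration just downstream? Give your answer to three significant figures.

Flow-weighted average: C = (59900·3.700 + 3770·902.0 + 12800·2300 + 3000·2260) / 79470 = 39840000/79470 = 501.3 µg/L.

501 µg/L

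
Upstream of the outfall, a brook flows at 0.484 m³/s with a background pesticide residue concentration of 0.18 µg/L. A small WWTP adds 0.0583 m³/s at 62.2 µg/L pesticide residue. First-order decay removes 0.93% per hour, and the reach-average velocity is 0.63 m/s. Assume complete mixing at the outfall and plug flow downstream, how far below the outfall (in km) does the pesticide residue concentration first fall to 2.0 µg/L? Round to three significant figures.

299 km

Conservation of mass: C = (0.4840·0.1800 + 0.05830·62.20) / 0.5423 = 3.713/0.5423 = 6.847 µg/L.
0.93%/h lost → k = −ln(1 − 0.0093) = 0.009344 h⁻¹.
Set 6.847·exp(−k·t) = 2.0 → t = ln(6.847/2.0)/k = 474200 s = 131.7 h.
Distance = v·t = 0.63·474200 = 298700 m = 298.7 km.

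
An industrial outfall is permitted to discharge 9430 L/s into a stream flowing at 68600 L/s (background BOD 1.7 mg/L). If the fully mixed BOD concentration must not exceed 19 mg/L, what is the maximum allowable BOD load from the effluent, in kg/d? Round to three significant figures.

118000 kg/d

Mass balance at the limit: 68600·1.700 + 9430·Cₑ = 78030·19 → Cₑ = 144.9 mg/L.
9430 L/s = 9.430 m³/s. Load = 9.430 m³/s × 144.9 g/m³ × 86 400 s/d = 118000 kg/d.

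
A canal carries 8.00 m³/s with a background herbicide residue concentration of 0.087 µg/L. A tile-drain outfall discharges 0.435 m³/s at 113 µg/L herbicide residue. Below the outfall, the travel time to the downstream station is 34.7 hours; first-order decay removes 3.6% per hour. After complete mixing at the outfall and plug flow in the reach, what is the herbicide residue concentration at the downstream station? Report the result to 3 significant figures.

1.66 µg/L

Mass balance: C = (8.000·0.08700 + 0.4350·113.0) / 8.435 = 49.85/8.435 = 5.910 µg/L.
3.6%/h lost → k = −ln(1 − 0.036) = 0.03666 h⁻¹.
After decay, C = 5.910 × e^(−kt) = 5.910 × 0.2802 = 1.656 µg/L.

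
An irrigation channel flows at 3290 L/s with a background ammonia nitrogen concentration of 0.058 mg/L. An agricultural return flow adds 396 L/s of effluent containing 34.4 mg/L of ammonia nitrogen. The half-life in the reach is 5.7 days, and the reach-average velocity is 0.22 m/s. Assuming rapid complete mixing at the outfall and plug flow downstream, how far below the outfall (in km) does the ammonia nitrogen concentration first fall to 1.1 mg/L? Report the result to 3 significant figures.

192 km

Flow-weighted average: C = (3290·0.05800 + 396.0·34.40) / 3686 = 13810/3686 = 3.747 mg/L.
Half-life 5.7 d → k = ln 2 / 5.7 = 0.1216 d⁻¹.
Set 3.747·exp(−k·t) = 1.1 → t = ln(3.747/1.1)/k = 870900 s = 241.9 h.
Distance = v·t = 0.22·870900 = 191600 m = 191.6 km.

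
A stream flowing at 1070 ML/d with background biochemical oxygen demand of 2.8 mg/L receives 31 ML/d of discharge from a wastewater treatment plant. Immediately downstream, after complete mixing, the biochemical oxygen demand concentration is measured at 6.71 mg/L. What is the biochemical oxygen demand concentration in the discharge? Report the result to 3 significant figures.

142 mg/L

Mass balance: 1070·2.800 + 31.00·Cₑ = 1101·6.710
→ Cₑ = (1101·6.710 − 1070·2.800) / 31.00 = 141.7 mg/L.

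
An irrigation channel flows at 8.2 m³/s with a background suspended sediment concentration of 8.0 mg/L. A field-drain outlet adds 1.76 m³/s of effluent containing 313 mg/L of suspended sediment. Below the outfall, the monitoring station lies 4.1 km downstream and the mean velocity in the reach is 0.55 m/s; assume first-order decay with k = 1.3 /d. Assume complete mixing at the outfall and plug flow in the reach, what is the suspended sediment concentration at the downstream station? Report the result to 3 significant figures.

55.3 mg/L

After mixing, C = (8.200·8.000 + 1.760·313.0) / 9.960 = 616.5/9.960 = 61.90 mg/L.
Travel time t = 4.1·1000 / 0.55 = 7455 s = 2.071 h.
Decay over the reach: 61.90·exp(−kt) = 61.90·0.8939 = 55.33 mg/L.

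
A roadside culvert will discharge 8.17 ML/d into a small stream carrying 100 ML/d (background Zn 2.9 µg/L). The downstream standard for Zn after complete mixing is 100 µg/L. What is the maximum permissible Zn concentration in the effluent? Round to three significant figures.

At the limit, (Qr·Cr + Qe·Cₑ)/(Qr + Qe) = 100:
Cₑ = (108.2·100 − 100.0·2.900) / 8.170 = 1288 µg/L.

1290 µg/L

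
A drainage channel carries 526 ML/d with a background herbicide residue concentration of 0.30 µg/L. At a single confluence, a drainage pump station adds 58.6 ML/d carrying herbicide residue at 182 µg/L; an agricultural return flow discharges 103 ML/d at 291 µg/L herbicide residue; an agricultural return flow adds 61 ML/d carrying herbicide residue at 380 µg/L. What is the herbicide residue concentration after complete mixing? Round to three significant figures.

85.5 µg/L

Mixed concentration C = ΣQC/ΣQ = (526.0·0.3000 + 58.60·182.0 + 103.0·291.0 + 61.00·380.0) / 748.6 = 63980/748.6 = 85.46 µg/L.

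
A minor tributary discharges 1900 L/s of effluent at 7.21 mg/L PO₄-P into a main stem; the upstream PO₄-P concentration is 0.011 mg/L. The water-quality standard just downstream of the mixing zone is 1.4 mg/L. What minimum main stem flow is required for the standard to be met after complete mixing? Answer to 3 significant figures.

Set C_mix = 1.4: (Q·0.01100 + 1900·7.210) / (Q + 1900) = 1.4
→ Q = 1900·(7.210 − 1.4)/(1.4 − 0.01100) = 7947 L/s.

7950 L/s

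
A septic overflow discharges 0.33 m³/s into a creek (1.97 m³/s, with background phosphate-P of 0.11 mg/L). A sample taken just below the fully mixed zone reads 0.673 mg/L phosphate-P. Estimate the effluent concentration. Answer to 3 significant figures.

Mass balance: 1.970·0.1100 + 0.3300·Cₑ = 2.300·0.6730
→ Cₑ = (2.300·0.6730 − 1.970·0.1100) / 0.3300 = 4.034 mg/L.

4.03 mg/L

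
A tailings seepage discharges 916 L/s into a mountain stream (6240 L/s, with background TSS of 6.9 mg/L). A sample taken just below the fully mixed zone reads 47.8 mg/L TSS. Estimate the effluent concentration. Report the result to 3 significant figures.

326 mg/L

Mass balance: 6240·6.900 + 916.0·Cₑ = 7156·47.80
→ Cₑ = (7156·47.80 − 6240·6.900) / 916.0 = 326.4 mg/L.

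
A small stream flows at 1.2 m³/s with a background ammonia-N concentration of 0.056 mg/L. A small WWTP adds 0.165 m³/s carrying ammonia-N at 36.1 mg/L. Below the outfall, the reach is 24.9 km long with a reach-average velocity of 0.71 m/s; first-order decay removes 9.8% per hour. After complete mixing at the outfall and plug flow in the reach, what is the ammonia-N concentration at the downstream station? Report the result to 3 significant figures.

1.62 mg/L

After mixing, C = (1.200·0.05600 + 0.1650·36.10) / 1.365 = 6.024/1.365 = 4.413 mg/L.
Travel time t = 24.9·1000 / 0.71 = 35070 s = 9.742 h.
9.8%/h lost → k = −ln(1 − 0.098) = 0.1031 h⁻¹.
After decay, C = 4.413 × e^(−kt) = 4.413 × 0.3661 = 1.616 mg/L.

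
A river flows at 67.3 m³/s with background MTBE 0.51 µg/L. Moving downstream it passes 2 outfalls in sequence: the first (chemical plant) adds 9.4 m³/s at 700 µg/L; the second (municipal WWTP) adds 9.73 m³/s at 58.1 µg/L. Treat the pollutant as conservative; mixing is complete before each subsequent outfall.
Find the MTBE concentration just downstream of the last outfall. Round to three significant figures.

83.1 µg/L

Outfall 1: combined Q = 76.70 m³/s; C = (67.30·0.5100 + 9.400·700.0)/76.70 = 86.24 µg/L.
Outfall 2: combined Q = 86.43 m³/s; C = (76.70·86.24 + 9.730·58.10)/86.43 = 83.07 µg/L.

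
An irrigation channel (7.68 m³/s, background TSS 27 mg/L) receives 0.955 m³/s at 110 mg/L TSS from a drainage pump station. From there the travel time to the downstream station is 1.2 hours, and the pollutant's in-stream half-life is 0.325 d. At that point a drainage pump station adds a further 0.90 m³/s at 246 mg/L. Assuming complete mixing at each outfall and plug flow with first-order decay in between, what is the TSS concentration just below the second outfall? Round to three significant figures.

Mixed concentration C = ΣQC/ΣQ = (7.680·27.00 + 0.9550·110.0) / 8.635 = 312.4/8.635 = 36.18 mg/L; combined flow 8.635 m³/s.
Half-life 0.325 d → k = ln 2 / 0.325 = 2.133 d⁻¹.
Decay over the reach: 36.18·exp(−kt) = 36.18·0.8989 = 32.52 mg/L.
At the second outfall, C = (8.635·32.52 + 0.9000·246.0) / (8.635 + 0.9000) = 52.67 mg/L.

52.7 mg/L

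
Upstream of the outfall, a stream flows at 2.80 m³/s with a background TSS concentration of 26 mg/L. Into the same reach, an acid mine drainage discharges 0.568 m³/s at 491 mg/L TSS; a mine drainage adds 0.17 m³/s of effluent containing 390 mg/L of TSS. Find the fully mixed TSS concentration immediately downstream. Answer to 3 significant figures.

118 mg/L

After mixing, C = (2.800·26.00 + 0.5680·491.0 + 0.1700·390.0) / 3.538 = 418.0/3.538 = 118.1 mg/L.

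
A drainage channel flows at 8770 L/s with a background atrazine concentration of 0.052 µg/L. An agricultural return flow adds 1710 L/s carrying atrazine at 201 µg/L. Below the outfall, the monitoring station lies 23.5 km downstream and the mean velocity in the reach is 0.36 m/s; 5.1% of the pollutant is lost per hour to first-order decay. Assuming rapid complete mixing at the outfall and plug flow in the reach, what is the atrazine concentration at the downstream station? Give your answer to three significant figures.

12.7 µg/L

Mixed concentration C = ΣQC/ΣQ = (8770·0.05200 + 1710·201.0) / 10480 = 344200/10480 = 32.84 µg/L.
Travel time t = 23.5·1000 / 0.36 = 65280 s = 18.13 h.
5.1%/h lost → k = −ln(1 − 0.051) = 0.05235 h⁻¹.
Decay over the reach: 32.84·exp(−kt) = 32.84·0.3871 = 12.71 µg/L.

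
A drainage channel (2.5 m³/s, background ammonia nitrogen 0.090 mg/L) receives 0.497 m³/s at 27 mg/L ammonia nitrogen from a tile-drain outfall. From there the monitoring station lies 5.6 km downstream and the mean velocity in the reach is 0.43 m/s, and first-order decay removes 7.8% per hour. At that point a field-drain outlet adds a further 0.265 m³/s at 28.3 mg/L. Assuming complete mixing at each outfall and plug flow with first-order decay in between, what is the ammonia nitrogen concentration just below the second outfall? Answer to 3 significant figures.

After mixing, C = (2.500·0.09000 + 0.4970·27.00) / 2.997 = 13.64/2.997 = 4.553 mg/L; combined flow 2.997 m³/s.
Travel time t = 5.6·1000 / 0.43 = 13020 s = 3.618 h.
7.8%/h lost → k = −ln(1 − 0.078) = 0.08121 h⁻¹.
First-order decay: C = 4.553·exp(−k·t) = 4.553·0.7454 = 3.394 mg/L.
Second outfall: C = (2.997·3.394 + 0.2650·28.30)/3.262 = 5.417 mg/L.

5.42 mg/L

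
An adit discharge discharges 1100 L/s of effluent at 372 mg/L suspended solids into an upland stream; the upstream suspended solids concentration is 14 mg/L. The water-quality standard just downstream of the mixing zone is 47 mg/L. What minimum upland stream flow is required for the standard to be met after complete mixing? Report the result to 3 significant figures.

Set C_mix = 47: (Q·14.00 + 1100·372.0) / (Q + 1100) = 47
→ Q = 1100·(372.0 − 47)/(47 − 14.00) = 10830 L/s.

10800 L/s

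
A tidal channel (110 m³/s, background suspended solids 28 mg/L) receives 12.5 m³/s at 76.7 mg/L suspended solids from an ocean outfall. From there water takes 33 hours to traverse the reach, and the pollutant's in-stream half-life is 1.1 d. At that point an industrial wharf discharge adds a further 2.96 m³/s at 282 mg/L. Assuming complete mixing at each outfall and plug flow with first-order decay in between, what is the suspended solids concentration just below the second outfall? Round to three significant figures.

20.2 mg/L

Mass balance: C = (110.0·28.00 + 12.50·76.70) / 122.5 = 4039/122.5 = 32.97 mg/L; combined flow 122.5 m³/s.
Half-life 1.1 d → k = ln 2 / 1.1 = 0.6301 d⁻¹.
First-order decay: C = 32.97·exp(−k·t) = 32.97·0.4204 = 13.86 mg/L.
Second outfall: C = (122.5·13.86 + 2.960·282.0)/125.5 = 20.19 mg/L.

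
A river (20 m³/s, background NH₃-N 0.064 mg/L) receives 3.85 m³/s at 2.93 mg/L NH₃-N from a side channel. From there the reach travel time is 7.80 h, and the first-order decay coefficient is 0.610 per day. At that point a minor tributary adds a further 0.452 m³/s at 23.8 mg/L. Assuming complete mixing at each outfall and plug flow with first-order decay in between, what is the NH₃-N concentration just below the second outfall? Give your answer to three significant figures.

0.867 mg/L

Flow-weighted average: C = (20.00·0.06400 + 3.850·2.930) / 23.85 = 12.56/23.85 = 0.5266 mg/L; combined flow 23.85 m³/s.
First-order decay: C = 0.5266·exp(−k·t) = 0.5266·0.8202 = 0.4319 mg/L.
Second outfall: C = (23.85·0.4319 + 0.4520·23.80)/24.30 = 0.8666 mg/L.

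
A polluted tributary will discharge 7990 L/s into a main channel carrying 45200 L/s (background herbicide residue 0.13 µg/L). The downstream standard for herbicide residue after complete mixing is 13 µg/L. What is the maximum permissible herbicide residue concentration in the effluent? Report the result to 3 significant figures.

At the limit, (Qr·Cr + Qe·Cₑ)/(Qr + Qe) = 13:
Cₑ = (53190·13 − 45200·0.1300) / 7990 = 85.81 µg/L.

85.8 µg/L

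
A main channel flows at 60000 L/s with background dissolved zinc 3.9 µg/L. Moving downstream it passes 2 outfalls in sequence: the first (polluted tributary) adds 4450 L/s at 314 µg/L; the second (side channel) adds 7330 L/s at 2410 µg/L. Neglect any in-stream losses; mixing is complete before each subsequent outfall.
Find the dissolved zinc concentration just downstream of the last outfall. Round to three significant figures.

269 µg/L

After outfall 1: Q = 60000 + 4450 = 64450 L/s; C = (60000·3.900 + 4450·314.0)/64450 = 25.31 µg/L.
After outfall 2: Q = 64450 + 7330 = 71780 L/s; C = (64450·25.31 + 7330·2410)/71780 = 268.8 µg/L.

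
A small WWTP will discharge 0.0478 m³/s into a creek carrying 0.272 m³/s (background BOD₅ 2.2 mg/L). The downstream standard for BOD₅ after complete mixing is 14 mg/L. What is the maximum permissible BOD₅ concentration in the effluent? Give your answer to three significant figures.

At the limit, (Qr·Cr + Qe·Cₑ)/(Qr + Qe) = 14:
Cₑ = (0.3198·14 − 0.2720·2.200) / 0.04780 = 81.15 mg/L.

81.1 mg/L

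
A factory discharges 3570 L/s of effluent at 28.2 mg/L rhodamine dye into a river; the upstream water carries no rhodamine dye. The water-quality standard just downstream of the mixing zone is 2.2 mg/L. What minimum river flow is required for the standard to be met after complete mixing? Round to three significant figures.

42200 L/s

Set C_mix = 2.2: (Q·0 + 3570·28.20) / (Q + 3570) = 2.2
→ Q = 3570·(28.20 − 2.2)/(2.2 − 0) = 42190 L/s.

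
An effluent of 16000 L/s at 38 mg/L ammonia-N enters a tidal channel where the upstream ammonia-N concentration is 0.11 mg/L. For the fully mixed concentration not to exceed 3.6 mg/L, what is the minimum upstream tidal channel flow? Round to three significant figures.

Set C_mix = 3.6: (Q·0.1100 + 16000·38.00) / (Q + 16000) = 3.6
→ Q = 16000·(38.00 − 3.6)/(3.6 − 0.1100) = 157700 L/s.

158000 L/s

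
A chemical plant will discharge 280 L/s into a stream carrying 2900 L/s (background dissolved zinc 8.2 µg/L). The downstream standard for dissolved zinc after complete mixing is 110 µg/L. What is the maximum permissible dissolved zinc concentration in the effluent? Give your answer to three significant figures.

1160 µg/L

At the limit, (Qr·Cr + Qe·Cₑ)/(Qr + Qe) = 110:
Cₑ = (3180·110 − 2900·8.200) / 280.0 = 1164 µg/L.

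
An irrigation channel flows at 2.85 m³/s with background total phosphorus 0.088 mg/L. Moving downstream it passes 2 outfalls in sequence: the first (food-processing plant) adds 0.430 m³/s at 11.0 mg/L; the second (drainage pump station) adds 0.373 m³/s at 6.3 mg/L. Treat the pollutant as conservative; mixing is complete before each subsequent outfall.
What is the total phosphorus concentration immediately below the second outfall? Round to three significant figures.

2.01 mg/L

Below outfall 1: Q → 3.280 m³/s, C = (2.850·0.08800 + 0.4300·11.00)/3.280 = 1.519 mg/L.
Below outfall 2: Q → 3.653 m³/s, C = (3.280·1.519 + 0.3730·6.300)/3.653 = 2.007 mg/L.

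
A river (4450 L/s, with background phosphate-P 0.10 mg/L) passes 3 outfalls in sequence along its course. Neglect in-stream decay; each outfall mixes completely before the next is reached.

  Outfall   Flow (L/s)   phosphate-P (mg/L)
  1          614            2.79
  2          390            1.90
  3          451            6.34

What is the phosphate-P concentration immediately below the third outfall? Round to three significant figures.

Below outfall 1: Q → 5064 L/s, C = (4450·0.1000 + 614.0·2.790)/5064 = 0.4262 mg/L.
Below outfall 2: Q → 5454 L/s, C = (5064·0.4262 + 390.0·1.900)/5454 = 0.5315 mg/L.
Below outfall 3: Q → 5905 L/s, C = (5454·0.5315 + 451.0·6.340)/5905 = 0.9752 mg/L.

0.975 mg/L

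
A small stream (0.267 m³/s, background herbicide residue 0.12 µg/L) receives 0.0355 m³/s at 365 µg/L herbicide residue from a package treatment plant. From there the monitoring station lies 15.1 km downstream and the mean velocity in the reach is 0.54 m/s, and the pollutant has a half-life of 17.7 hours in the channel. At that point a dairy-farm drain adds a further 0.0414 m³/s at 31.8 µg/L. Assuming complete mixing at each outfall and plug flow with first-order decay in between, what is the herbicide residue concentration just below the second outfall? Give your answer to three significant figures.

Flow-weighted average: C = (0.2670·0.1200 + 0.03550·365.0) / 0.3025 = 12.99/0.3025 = 42.94 µg/L; combined flow 0.3025 m³/s.
Travel time t = 15.1·1000 / 0.54 = 27960 s = 7.767 h.
Half-life 17.7 h → k = ln 2 / 17.7 = 0.03916 h⁻¹ = 0.9399 d⁻¹.
First-order decay: C = 42.94·exp(−k·t) = 42.94·0.7377 = 31.68 µg/L.
At the second outfall, C = (0.3025·31.68 + 0.04140·31.80) / (0.3025 + 0.04140) = 31.69 µg/L.

31.7 µg/L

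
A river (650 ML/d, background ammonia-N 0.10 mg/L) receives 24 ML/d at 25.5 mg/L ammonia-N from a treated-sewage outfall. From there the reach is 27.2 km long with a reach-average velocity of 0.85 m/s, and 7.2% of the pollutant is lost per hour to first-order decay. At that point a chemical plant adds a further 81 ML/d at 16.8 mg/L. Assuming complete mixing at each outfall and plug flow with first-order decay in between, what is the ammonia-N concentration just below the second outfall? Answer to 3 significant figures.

2.26 mg/L

After mixing, C = (650.0·0.1000 + 24.00·25.50) / 674.0 = 677.0/674.0 = 1.004 mg/L; combined flow 674.0 ML/d.
Travel time t = 27.2·1000 / 0.85 = 32000 s = 8.889 h.
7.2%/h lost → k = −ln(1 − 0.072) = 0.07472 h⁻¹.
Applying C = C₀e^(−kt): 1.004 × 0.5147 = 0.5170 mg/L.
Second outfall: C = (674.0·0.5170 + 81.00·16.80)/755.0 = 2.264 mg/L.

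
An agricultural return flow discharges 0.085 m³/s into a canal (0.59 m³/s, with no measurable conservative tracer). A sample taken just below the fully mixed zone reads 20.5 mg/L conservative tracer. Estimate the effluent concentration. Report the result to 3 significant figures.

Mass balance: 0.5900·0 + 0.08500·Cₑ = 0.6750·20.50
→ Cₑ = (0.6750·20.50 − 0.5900·0) / 0.08500 = 162.8 mg/L.

163 mg/L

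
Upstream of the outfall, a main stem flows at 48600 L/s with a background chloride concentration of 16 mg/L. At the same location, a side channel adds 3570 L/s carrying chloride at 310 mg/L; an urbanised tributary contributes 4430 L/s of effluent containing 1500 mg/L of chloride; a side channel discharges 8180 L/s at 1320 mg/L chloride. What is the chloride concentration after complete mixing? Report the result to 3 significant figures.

Flow-weighted average: C = (48600·16.00 + 3570·310.0 + 4430·1500 + 8180·1320) / 64780 = 19330000/64780 = 298.3 mg/L.

298 mg/L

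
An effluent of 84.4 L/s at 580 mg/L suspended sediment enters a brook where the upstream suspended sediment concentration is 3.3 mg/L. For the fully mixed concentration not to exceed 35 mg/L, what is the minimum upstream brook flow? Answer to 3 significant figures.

Set C_mix = 35: (Q·3.300 + 84.40·580.0) / (Q + 84.40) = 35
→ Q = 84.40·(580.0 − 35)/(35 − 3.300) = 1451 L/s.

1450 L/s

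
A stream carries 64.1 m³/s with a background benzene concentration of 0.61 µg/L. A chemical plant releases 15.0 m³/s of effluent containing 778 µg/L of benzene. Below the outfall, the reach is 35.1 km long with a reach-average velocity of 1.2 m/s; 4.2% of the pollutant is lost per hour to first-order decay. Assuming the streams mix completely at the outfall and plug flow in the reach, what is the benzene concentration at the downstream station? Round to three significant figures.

After mixing, C = (64.10·0.6100 + 15.00·778.0) / 79.10 = 11710/79.10 = 148.0 µg/L.
Travel time t = 35.1·1000 / 1.2 = 29250 s = 8.125 h.
4.2%/h lost → k = −ln(1 − 0.042) = 0.04291 h⁻¹.
First-order decay: C = 148.0·exp(−k·t) = 148.0·0.7057 = 104.5 µg/L.

104 µg/L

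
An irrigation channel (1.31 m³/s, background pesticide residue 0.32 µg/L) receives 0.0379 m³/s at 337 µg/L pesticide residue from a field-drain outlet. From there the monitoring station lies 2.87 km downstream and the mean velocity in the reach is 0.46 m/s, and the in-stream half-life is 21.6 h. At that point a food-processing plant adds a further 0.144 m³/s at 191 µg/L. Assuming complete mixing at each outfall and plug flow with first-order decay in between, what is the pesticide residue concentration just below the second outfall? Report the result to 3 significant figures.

Flow-weighted average: C = (1.310·0.3200 + 0.03790·337.0) / 1.348 = 13.19/1.348 = 9.787 µg/L; combined flow 1.348 m³/s.
Travel time t = 2.87·1000 / 0.46 = 6239 s = 1.733 h.
Half-life 21.6 h → k = ln 2 / 21.6 = 0.03209 h⁻¹ = 0.7702 d⁻¹.
Decay over the reach: 9.787·exp(−kt) = 9.787·0.9459 = 9.257 µg/L.
Second outfall: C = (1.348·9.257 + 0.1440·191.0)/1.492 = 26.80 µg/L.

26.8 µg/L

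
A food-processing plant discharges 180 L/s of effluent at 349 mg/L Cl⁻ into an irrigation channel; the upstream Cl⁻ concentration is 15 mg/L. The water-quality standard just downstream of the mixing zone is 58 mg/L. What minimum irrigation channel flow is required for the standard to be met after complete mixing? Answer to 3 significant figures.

Set C_mix = 58: (Q·15.00 + 180.0·349.0) / (Q + 180.0) = 58
→ Q = 180.0·(349.0 − 58)/(58 − 15.00) = 1218 L/s.

1220 L/s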